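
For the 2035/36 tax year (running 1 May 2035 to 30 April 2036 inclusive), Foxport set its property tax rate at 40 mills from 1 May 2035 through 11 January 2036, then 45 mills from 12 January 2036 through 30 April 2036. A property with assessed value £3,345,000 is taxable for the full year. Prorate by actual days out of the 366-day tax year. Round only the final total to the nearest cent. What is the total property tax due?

1 May 2035 – 11 January 2036: 256 days at 40 mills → £3,345,000 × 4% × 256/366 = £93,586.8852
12 January – 30 April 2036: 110 days at 45 mills → £3,345,000 × 4.5% × 110/366 = £45,239.7541
Total = £138,826.6393

£138,826.64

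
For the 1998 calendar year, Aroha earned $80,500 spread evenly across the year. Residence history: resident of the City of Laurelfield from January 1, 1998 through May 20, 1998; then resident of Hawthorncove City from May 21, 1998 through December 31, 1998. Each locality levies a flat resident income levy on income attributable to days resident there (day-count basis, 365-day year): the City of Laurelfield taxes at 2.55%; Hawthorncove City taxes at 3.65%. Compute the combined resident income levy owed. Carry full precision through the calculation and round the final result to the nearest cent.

The City of Laurelfield, January 1 – May 20, 1998: 140 days → $80,500 × 2.55% × 140/365 = $787.3562
Hawthorncove City, May 21 – December 31, 1998: 225 days → $80,500 × 3.65% × 225/365 = $1,811.2500
Total = $2,598.6062

$2,598.61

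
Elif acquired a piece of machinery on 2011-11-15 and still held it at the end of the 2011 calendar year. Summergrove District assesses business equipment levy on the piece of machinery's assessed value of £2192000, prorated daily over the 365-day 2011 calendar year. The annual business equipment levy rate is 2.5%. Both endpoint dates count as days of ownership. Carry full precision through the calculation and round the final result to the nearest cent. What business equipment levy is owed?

Days held (2011-11-15 to 2011-12-31): 47 out of 365
Tax = £2192000 × 2.5% × 47/365 = £7056.4384

£7056.44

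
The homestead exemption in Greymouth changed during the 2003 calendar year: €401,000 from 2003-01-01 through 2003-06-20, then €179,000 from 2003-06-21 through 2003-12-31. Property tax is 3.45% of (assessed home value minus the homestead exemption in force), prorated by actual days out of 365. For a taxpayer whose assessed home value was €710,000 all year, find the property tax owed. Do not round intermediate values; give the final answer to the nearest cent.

2003-01-01 to 2003-06-20: 171 days, exemption €401,000 → (€710,000 − €401,000) × 3.45% × 171/365 = €4,994.3712
2003-06-21 to 2003-12-31: 194 days, exemption €179,000 → (€710,000 − €179,000) × 3.45% × 194/365 = €9,736.9397
Total = €14,731.3110

€14,731.31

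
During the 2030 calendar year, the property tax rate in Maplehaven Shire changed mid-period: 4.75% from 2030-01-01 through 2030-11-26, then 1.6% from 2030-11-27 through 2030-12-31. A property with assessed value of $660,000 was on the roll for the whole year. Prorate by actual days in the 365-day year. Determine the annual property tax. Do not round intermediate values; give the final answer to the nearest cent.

$29,356.44

2030-01-01 to 2030-11-26: 330 days at 4.75% → $660,000 × 4.75% × 330/365 = $28,343.8356
2030-11-27 to 2030-12-31: 35 days at 1.6% → $660,000 × 1.6% × 35/365 = $1,012.6027
Total = $29,356.4384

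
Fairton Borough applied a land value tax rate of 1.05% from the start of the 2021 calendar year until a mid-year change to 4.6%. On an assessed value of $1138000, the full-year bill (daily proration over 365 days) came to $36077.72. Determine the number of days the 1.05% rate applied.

147 days

Let d = days at the first rate; then 365 − d days at the second rate.
$1138000 × [1.05%·d + 4.6%·(365−d)] / 365 = $36077.72
Solving gives d = 147, so the new rate took effect on May 28, 2021.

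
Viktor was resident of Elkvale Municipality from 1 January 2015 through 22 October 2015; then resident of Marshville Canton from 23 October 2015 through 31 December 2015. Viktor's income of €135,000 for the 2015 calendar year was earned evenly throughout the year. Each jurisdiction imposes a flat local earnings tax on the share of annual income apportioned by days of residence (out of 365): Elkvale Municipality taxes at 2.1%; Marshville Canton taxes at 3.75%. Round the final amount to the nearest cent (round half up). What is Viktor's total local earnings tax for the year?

€3,262.19

Elkvale Municipality, 1 January – 22 October 2015: 295 days → €135,000 × 2.1% × 295/365 = €2,291.3014
Marshville Canton, 23 October – 31 December 2015: 70 days → €135,000 × 3.75% × 70/365 = €970.8904
Total = €3,262.1918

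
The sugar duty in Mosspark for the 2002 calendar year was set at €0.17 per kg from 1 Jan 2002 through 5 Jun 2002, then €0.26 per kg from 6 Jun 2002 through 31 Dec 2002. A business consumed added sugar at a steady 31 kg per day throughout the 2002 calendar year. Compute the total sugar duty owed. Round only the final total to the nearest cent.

1 Jan – 5 Jun 2002: 156 days × 31 kg/day = 4,836 kg at €0.17/kg → €822.12
6 Jun – 31 Dec 2002: 209 days × 31 kg/day = 6,479 kg at €0.26/kg → €1,684.54

€2,506.66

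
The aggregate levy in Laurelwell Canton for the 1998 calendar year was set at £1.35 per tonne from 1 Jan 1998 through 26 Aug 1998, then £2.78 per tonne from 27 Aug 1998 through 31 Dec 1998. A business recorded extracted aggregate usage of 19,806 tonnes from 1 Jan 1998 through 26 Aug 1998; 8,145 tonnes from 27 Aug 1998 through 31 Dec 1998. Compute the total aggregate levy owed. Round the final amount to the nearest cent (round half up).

1 Jan – 26 Aug 1998: 19,806 tonnes at £1.35/tonne → £26738.10
27 Aug – 31 Dec 1998: 8,145 tonnes at £2.78/tonne → £22643.10

£49381.20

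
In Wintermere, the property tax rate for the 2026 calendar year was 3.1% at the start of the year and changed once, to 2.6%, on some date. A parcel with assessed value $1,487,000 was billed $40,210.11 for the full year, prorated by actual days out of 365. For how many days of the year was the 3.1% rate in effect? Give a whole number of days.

Let d = days at the first rate; then 365 − d days at the second rate.
$1,487,000 × [3.1%·d + 2.6%·(365−d)] / 365 = $40,210.11
Solving gives d = 76, so the new rate took effect on 18 March 2026.

76 days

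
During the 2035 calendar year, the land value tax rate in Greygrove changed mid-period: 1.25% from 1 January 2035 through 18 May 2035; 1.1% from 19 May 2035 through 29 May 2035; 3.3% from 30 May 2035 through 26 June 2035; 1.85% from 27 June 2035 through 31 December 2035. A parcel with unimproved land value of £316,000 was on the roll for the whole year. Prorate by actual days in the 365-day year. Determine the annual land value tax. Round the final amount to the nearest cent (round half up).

£5,409.23

1 January – 18 May 2035: 138 days at 1.25% → £316,000 × 1.25% × 138/365 = £1,493.4247
19 May – 29 May 2035: 11 days at 1.1% → £316,000 × 1.1% × 11/365 = £104.7562
30 May – 26 June 2035: 28 days at 3.3% → £316,000 × 3.3% × 28/365 = £799.9562
27 June – 31 December 2035: 188 days at 1.85% → £316,000 × 1.85% × 188/365 = £3,011.0904
Total = £5,409.2274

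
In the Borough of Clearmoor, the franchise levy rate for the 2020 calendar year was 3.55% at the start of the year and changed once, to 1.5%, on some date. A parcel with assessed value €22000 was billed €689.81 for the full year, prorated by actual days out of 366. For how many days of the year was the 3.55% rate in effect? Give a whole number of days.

Let d = days at the first rate; then 366 − d days at the second rate.
€22000 × [3.55%·d + 1.5%·(366−d)] / 366 = €689.81
Solving gives d = 292, so the new rate took effect on 19 Oct 2020.

292 days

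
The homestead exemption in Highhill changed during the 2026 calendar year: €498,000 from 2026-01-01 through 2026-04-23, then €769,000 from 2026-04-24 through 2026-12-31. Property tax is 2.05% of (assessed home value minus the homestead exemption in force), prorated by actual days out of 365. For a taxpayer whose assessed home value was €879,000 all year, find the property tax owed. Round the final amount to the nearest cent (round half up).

€3,974.92

2026-01-01 to 2026-04-23: 113 days, exemption €498,000 → (€879,000 − €498,000) × 2.05% × 113/365 = €2,418.0452
2026-04-24 to 2026-12-31: 252 days, exemption €769,000 → (€879,000 − €769,000) × 2.05% × 252/365 = €1,556.8767
Total = €3,974.9219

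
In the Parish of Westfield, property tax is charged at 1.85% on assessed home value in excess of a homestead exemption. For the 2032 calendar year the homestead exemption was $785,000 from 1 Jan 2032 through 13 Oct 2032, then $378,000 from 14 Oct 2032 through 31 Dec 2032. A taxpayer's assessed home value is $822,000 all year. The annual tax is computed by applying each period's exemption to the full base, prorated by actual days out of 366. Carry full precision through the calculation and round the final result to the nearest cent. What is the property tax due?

1 Jan – 13 Oct 2032: 287 days, exemption $785,000 → ($822,000 − $785,000) × 1.85% × 287/366 = $536.7527
14 Oct – 31 Dec 2032: 79 days, exemption $378,000 → ($822,000 − $378,000) × 1.85% × 79/366 = $1,772.9672
Total = $2,309.7199

$2,309.72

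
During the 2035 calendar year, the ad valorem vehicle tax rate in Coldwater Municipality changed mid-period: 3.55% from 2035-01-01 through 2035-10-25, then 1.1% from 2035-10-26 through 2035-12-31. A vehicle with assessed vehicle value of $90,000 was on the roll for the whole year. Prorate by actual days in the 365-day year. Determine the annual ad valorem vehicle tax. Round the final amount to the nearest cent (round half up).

$2,790.25

2035-01-01 to 2035-10-25: 298 days at 3.55% → $90,000 × 3.55% × 298/365 = $2,608.5205
2035-10-26 to 2035-12-31: 67 days at 1.1% → $90,000 × 1.1% × 67/365 = $181.7260
Total = $2,790.2466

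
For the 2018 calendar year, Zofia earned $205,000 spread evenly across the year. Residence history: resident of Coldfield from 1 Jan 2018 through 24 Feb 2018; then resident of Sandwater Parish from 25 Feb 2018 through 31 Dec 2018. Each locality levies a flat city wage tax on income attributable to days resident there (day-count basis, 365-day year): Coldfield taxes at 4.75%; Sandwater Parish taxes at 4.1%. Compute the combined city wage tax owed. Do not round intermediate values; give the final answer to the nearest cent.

Coldfield, 1 Jan – 24 Feb 2018: 55 days → $205,000 × 4.75% × 55/365 = $1,467.2945
Sandwater Parish, 25 Feb – 31 Dec 2018: 310 days → $205,000 × 4.1% × 310/365 = $7,138.4932
Total = $8,605.7877

$8,605.79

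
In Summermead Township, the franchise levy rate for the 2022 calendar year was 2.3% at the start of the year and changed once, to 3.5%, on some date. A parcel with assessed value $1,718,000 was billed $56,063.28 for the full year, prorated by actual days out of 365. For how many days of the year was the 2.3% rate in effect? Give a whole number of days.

Let d = days at the first rate; then 365 − d days at the second rate.
$1,718,000 × [2.3%·d + 3.5%·(365−d)] / 365 = $56,063.28
Solving gives d = 72, so the new rate took effect on 14 March 2022.

72 days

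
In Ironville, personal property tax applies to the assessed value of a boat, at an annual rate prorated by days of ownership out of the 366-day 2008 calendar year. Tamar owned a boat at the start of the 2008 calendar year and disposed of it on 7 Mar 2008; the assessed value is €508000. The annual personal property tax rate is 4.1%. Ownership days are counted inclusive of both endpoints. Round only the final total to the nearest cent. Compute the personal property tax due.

€3812.78

Days held (1 Jan – 7 Mar 2008): 67 out of 366
Tax = €508000 × 4.1% × 67/366 = €3812.7760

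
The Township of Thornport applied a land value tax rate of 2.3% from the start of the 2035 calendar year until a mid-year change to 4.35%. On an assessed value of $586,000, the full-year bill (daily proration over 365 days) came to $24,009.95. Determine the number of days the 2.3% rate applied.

Let d = days at the first rate; then 365 − d days at the second rate.
$586,000 × [2.3%·d + 4.35%·(365−d)] / 365 = $24,009.95
Solving gives d = 45, so the new rate took effect on 15 Feb 2035.

45 days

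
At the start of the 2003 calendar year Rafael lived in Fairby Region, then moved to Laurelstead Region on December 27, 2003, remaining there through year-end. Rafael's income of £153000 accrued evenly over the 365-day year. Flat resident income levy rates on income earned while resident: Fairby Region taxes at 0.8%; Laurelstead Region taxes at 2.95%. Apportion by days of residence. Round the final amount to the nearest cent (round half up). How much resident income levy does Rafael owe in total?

£1269.06

Fairby Region, January 1 – December 26, 2003: 360 days → £153000 × 0.8% × 360/365 = £1207.2329
Laurelstead Region, December 27 – December 31, 2003: 5 days → £153000 × 2.95% × 5/365 = £61.8288
Total = £1269.0616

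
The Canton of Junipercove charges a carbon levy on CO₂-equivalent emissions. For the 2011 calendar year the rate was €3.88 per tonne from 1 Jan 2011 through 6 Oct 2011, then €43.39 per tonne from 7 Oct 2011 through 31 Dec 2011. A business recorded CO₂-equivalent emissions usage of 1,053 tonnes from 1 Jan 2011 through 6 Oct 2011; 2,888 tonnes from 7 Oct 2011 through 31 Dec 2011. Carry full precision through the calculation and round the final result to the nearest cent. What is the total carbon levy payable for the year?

€129,395.96

1 Jan – 6 Oct 2011: 1,053 tonnes at €3.88/tonne → €4,085.64
7 Oct – 31 Dec 2011: 2,888 tonnes at €43.39/tonne → €125,310.32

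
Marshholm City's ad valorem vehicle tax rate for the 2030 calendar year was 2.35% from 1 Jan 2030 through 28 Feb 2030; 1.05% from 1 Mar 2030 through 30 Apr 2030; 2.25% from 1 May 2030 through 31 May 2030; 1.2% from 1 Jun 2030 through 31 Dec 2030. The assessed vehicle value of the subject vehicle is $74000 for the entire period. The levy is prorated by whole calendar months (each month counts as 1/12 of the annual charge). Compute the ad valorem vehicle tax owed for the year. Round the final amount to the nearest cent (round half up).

$1076.08

1 Jan – 28 Feb 2030: 2 months at 2.35% → $74000 × 2.35% × 2/12 = $289.8333
1 Mar – 30 Apr 2030: 2 months at 1.05% → $74000 × 1.05% × 2/12 = $129.5000
1 May – 31 May 2030: 1 month at 2.25% → $74000 × 2.25% × 1/12 = $138.7500
1 Jun – 31 Dec 2030: 7 months at 1.2% → $74000 × 1.2% × 7/12 = $518.0000
Total = $1076.0833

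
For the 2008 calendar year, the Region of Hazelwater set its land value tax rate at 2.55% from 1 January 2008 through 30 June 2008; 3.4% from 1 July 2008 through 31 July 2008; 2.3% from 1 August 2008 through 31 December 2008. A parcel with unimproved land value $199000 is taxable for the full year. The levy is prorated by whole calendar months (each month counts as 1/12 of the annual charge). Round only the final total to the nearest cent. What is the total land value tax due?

1 January – 30 June 2008: 6 months at 2.55% → $199000 × 2.55% × 6/12 = $2537.2500
1 July – 31 July 2008: 1 month at 3.4% → $199000 × 3.4% × 1/12 = $563.8333
1 August – 31 December 2008: 5 months at 2.3% → $199000 × 2.3% × 5/12 = $1907.0833
Total = $5008.1667

$5008.17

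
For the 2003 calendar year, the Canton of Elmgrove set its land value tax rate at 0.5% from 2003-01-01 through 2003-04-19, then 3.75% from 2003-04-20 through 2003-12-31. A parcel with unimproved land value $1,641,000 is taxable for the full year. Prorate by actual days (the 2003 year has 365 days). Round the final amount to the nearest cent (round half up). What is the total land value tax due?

2003-01-01 to 2003-04-19: 109 days at 0.5% → $1,641,000 × 0.5% × 109/365 = $2,450.2603
2003-04-20 to 2003-12-31: 256 days at 3.75% → $1,641,000 × 3.75% × 256/365 = $43,160.5479
Total = $45,610.8082

$45,610.81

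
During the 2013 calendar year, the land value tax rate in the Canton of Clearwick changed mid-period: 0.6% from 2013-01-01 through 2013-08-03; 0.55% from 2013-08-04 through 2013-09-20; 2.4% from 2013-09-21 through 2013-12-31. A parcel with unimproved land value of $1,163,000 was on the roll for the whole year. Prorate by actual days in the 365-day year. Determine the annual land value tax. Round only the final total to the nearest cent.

$12,751.58

2013-01-01 to 2013-08-03: 215 days at 0.6% → $1,163,000 × 0.6% × 215/365 = $4,110.3288
2013-08-04 to 2013-09-20: 48 days at 0.55% → $1,163,000 × 0.55% × 48/365 = $841.1836
2013-09-21 to 2013-12-31: 102 days at 2.4% → $1,163,000 × 2.4% × 102/365 = $7,800.0658
Total = $12,751.5781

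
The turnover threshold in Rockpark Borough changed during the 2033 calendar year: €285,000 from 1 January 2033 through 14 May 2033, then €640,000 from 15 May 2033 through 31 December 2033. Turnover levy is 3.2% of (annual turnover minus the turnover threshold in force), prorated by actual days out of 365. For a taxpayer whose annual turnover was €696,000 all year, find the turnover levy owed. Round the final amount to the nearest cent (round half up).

€5,962.52

1 January – 14 May 2033: 134 days, exemption €285,000 → (€696,000 − €285,000) × 3.2% × 134/365 = €4,828.4055
15 May – 31 December 2033: 231 days, exemption €640,000 → (€696,000 − €640,000) × 3.2% × 231/365 = €1,134.1151
Total = €5,962.5205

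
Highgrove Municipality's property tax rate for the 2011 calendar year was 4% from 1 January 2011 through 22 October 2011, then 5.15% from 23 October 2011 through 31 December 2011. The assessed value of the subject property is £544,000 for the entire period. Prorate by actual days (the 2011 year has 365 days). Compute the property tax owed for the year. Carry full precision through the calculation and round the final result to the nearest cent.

1 January – 22 October 2011: 295 days at 4% → £544,000 × 4% × 295/365 = £17,586.8493
23 October – 31 December 2011: 70 days at 5.15% → £544,000 × 5.15% × 70/365 = £5,372.9315
Total = £22,959.7808

£22,959.78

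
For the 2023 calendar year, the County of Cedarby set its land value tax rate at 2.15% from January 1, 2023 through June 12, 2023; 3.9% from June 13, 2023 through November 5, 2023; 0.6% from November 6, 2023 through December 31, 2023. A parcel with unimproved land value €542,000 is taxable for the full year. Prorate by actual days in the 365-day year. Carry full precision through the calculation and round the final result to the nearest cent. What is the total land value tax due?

January 1 – June 12, 2023: 163 days at 2.15% → €542,000 × 2.15% × 163/365 = €5,203.9425
June 13 – November 5, 2023: 146 days at 3.9% → €542,000 × 3.9% × 146/365 = €8,455.2000
November 6 – December 31, 2023: 56 days at 0.6% → €542,000 × 0.6% × 56/365 = €498.9370
Total = €14,158.0795

€14,158.08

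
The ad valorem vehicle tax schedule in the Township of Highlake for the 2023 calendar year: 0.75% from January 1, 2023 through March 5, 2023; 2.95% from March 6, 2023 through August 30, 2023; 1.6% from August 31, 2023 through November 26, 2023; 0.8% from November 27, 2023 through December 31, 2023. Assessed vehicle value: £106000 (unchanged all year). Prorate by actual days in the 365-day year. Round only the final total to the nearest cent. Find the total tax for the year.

£2154.56

January 1 – March 5, 2023: 64 days at 0.75% → £106000 × 0.75% × 64/365 = £139.3973
March 6 – August 30, 2023: 178 days at 2.95% → £106000 × 2.95% × 178/365 = £1524.9479
August 31 – November 26, 2023: 88 days at 1.6% → £106000 × 1.6% × 88/365 = £408.8986
November 27 – December 31, 2023: 35 days at 0.8% → £106000 × 0.8% × 35/365 = £81.3151
Total = £2154.5589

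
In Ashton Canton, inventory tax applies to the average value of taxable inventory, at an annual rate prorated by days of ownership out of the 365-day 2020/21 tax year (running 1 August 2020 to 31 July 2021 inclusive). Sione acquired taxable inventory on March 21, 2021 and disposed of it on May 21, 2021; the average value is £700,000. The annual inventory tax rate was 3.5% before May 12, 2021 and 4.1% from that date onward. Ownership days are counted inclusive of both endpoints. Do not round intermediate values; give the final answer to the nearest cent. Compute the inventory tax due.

March 21 – May 11, 2021: 52 days at 3.5% → £700,000 × 3.5% × 52/365 = £3,490.4110
May 12 – May 21, 2021: 10 days at 4.1% → £700,000 × 4.1% × 10/365 = £786.3014
Total = £4,276.7123

£4,276.71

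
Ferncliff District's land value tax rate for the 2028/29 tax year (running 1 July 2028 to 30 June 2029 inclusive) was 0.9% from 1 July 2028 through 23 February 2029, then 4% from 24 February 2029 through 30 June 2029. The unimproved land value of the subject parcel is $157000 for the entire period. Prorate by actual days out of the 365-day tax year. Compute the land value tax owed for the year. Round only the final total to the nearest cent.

1 July 2028 – 23 February 2029: 238 days at 0.9% → $157000 × 0.9% × 238/365 = $921.3534
24 February – 30 June 2029: 127 days at 4% → $157000 × 4% × 127/365 = $2185.0959
Total = $3106.4493

$3106.45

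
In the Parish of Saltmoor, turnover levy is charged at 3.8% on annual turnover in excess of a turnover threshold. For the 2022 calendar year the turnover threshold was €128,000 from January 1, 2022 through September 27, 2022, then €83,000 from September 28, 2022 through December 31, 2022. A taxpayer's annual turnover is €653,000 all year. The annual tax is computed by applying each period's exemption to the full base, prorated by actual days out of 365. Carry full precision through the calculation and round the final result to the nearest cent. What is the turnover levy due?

January 1 – September 27, 2022: 270 days, exemption €128,000 → (€653,000 − €128,000) × 3.8% × 270/365 = €14,757.5342
September 28 – December 31, 2022: 95 days, exemption €83,000 → (€653,000 − €83,000) × 3.8% × 95/365 = €5,637.5342
Total = €20,395.0685

€20,395.07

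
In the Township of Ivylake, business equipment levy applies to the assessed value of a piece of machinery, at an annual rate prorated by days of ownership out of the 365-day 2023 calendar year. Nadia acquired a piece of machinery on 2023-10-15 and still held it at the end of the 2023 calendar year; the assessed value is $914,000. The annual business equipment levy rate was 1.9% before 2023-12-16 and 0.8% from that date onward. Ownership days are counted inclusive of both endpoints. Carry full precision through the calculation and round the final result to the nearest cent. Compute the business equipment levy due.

$3,270.37

2023-10-15 to 2023-12-15: 62 days at 1.9% → $914,000 × 1.9% × 62/365 = $2,949.8411
2023-12-16 to 2023-12-31: 16 days at 0.8% → $914,000 × 0.8% × 16/365 = $320.5260
Total = $3,270.3671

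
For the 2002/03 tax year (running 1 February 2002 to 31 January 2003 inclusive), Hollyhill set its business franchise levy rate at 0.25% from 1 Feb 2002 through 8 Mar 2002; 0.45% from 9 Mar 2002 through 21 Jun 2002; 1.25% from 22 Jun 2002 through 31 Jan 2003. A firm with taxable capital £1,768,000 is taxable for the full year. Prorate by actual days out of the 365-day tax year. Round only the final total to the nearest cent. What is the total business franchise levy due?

£16,287.40

1 Feb – 8 Mar 2002: 36 days at 0.25% → £1,768,000 × 0.25% × 36/365 = £435.9452
9 Mar – 21 Jun 2002: 105 days at 0.45% → £1,768,000 × 0.45% × 105/365 = £2,288.7123
22 Jun 2002 – 31 Jan 2003: 224 days at 1.25% → £1,768,000 × 1.25% × 224/365 = £13,562.7397
Total = £16,287.3973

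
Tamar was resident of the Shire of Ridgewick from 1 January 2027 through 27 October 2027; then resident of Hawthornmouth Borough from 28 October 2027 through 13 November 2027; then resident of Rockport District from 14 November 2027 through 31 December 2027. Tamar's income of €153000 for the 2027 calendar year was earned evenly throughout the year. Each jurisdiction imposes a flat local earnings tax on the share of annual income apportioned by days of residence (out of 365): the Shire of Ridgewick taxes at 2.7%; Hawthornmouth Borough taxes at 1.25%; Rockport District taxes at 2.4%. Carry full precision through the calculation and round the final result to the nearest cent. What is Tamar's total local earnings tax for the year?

€3967.31

The Shire of Ridgewick, 1 January – 27 October 2027: 300 days → €153000 × 2.7% × 300/365 = €3395.3425
Hawthornmouth Borough, 28 October – 13 November 2027: 17 days → €153000 × 1.25% × 17/365 = €89.0753
Rockport District, 14 November – 31 December 2027: 48 days → €153000 × 2.4% × 48/365 = €482.8932
Total = €3967.3110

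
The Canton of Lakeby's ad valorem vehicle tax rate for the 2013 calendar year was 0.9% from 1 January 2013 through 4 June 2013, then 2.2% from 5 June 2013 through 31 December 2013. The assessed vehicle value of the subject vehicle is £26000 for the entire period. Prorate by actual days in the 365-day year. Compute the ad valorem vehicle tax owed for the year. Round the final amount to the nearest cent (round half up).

1 January – 4 June 2013: 155 days at 0.9% → £26000 × 0.9% × 155/365 = £99.3699
5 June – 31 December 2013: 210 days at 2.2% → £26000 × 2.2% × 210/365 = £329.0959
Total = £428.4658

£428.47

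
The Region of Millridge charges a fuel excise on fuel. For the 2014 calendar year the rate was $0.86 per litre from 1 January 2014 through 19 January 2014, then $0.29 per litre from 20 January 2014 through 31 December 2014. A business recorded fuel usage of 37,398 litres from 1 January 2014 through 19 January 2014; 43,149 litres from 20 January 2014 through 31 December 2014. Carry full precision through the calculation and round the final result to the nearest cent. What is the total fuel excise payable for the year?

1 January – 19 January 2014: 37,398 litres at $0.86/litre → $32,162.28
20 January – 31 December 2014: 43,149 litres at $0.29/litre → $12,513.21

$44,675.49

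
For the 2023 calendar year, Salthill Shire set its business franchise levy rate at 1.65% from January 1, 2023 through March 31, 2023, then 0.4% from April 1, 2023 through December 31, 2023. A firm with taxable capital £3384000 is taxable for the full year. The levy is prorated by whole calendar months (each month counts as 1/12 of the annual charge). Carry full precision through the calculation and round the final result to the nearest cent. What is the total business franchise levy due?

January 1 – March 31, 2023: 3 months at 1.65% → £3384000 × 1.65% × 3/12 = £13959.0000
April 1 – December 31, 2023: 9 months at 0.4% → £3384000 × 0.4% × 9/12 = £10152.0000
Total = £24111.0000

£24111.00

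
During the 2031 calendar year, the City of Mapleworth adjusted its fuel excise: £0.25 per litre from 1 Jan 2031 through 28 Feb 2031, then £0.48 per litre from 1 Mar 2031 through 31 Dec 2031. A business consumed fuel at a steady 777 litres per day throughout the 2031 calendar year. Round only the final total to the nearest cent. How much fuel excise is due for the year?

1 Jan – 28 Feb 2031: 59 days × 777 litres/day = 45,843 litres at £0.25/litre → £11,460.75
1 Mar – 31 Dec 2031: 306 days × 777 litres/day = 237,762 litres at £0.48/litre → £114,125.76

£125,586.51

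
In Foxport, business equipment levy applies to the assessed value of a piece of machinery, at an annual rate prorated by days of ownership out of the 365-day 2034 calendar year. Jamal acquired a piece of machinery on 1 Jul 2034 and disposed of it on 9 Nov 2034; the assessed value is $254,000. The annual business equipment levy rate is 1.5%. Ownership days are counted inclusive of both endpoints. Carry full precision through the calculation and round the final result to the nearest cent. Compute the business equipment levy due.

Days held (1 Jul – 9 Nov 2034): 132 out of 365
Tax = $254,000 × 1.5% × 132/365 = $1,377.8630

$1,377.86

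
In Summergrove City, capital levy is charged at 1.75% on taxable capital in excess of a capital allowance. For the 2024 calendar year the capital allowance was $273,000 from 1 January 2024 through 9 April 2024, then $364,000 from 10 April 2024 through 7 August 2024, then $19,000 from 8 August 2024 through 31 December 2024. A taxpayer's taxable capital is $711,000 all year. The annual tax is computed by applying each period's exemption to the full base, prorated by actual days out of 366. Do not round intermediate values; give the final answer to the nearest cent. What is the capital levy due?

$8,916.01

1 January – 9 April 2024: 100 days, exemption $273,000 → ($711,000 − $273,000) × 1.75% × 100/366 = $2,094.2623
10 April – 7 August 2024: 120 days, exemption $364,000 → ($711,000 − $364,000) × 1.75% × 120/366 = $1,990.9836
8 August – 31 December 2024: 146 days, exemption $19,000 → ($711,000 − $19,000) × 1.75% × 146/366 = $4,830.7650
Total = $8,916.0109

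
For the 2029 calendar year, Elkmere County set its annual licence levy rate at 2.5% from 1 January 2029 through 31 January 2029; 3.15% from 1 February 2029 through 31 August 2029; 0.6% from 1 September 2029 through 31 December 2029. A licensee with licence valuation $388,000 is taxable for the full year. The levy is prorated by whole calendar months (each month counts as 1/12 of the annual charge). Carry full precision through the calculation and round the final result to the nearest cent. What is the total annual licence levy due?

$8,713.83

1 January – 31 January 2029: 1 month at 2.5% → $388,000 × 2.5% × 1/12 = $808.3333
1 February – 31 August 2029: 7 months at 3.15% → $388,000 × 3.15% × 7/12 = $7,129.5000
1 September – 31 December 2029: 4 months at 0.6% → $388,000 × 0.6% × 4/12 = $776.0000
Total = $8,713.8333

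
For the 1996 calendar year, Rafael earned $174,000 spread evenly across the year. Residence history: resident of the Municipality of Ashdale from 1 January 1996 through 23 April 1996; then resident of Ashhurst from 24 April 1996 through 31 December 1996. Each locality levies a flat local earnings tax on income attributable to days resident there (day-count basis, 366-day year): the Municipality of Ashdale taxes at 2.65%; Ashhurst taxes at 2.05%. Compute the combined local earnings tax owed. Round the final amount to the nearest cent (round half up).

The Municipality of Ashdale, 1 January – 23 April 1996: 114 days → $174,000 × 2.65% × 114/366 = $1,436.2131
Ashhurst, 24 April – 31 December 1996: 252 days → $174,000 × 2.05% × 252/366 = $2,455.9672
Total = $3,892.1803

$3,892.18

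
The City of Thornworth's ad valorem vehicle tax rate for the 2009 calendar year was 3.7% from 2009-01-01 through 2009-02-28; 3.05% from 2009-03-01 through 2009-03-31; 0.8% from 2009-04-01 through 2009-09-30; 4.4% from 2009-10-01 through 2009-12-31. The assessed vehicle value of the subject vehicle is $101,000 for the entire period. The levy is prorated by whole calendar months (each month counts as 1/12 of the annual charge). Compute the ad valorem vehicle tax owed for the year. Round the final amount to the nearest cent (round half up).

2009-01-01 to 2009-02-28: 2 months at 3.7% → $101,000 × 3.7% × 2/12 = $622.8333
2009-03-01 to 2009-03-31: 1 month at 3.05% → $101,000 × 3.05% × 1/12 = $256.7083
2009-04-01 to 2009-09-30: 6 months at 0.8% → $101,000 × 0.8% × 6/12 = $404.0000
2009-10-01 to 2009-12-31: 3 months at 4.4% → $101,000 × 4.4% × 3/12 = $1,111.0000
Total = $2,394.5417

$2,394.54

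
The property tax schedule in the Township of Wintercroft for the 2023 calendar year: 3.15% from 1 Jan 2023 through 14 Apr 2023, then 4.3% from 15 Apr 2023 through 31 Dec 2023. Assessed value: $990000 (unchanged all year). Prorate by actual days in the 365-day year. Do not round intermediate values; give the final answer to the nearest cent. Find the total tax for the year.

1 Jan – 14 Apr 2023: 104 days at 3.15% → $990000 × 3.15% × 104/365 = $8885.5890
15 Apr – 31 Dec 2023: 261 days at 4.3% → $990000 × 4.3% × 261/365 = $30440.4658
Total = $39326.0548

$39326.05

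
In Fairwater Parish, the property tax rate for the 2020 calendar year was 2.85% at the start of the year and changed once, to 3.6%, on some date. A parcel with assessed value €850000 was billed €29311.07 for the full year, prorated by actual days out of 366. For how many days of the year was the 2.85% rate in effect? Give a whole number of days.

Let d = days at the first rate; then 366 − d days at the second rate.
€850000 × [2.85%·d + 3.6%·(366−d)] / 366 = €29311.07
Solving gives d = 74, so the new rate took effect on 15 March 2020.

74 days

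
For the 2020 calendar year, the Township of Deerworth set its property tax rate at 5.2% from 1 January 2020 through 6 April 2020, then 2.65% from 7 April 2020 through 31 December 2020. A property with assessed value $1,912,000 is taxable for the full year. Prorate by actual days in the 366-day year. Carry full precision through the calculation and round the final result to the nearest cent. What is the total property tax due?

1 January – 6 April 2020: 97 days at 5.2% → $1,912,000 × 5.2% × 97/366 = $26,350.0765
7 April – 31 December 2020: 269 days at 2.65% → $1,912,000 × 2.65% × 269/366 = $37,239.5956
Total = $63,589.6721

$63,589.67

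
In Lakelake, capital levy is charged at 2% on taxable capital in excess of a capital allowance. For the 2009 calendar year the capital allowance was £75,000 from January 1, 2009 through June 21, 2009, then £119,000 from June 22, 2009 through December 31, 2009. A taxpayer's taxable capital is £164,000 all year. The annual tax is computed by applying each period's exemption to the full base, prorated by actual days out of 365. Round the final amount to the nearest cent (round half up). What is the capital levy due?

£1,314.68

January 1 – June 21, 2009: 172 days, exemption £75,000 → (£164,000 − £75,000) × 2% × 172/365 = £838.7945
June 22 – December 31, 2009: 193 days, exemption £119,000 → (£164,000 − £119,000) × 2% × 193/365 = £475.8904
Total = £1,314.6849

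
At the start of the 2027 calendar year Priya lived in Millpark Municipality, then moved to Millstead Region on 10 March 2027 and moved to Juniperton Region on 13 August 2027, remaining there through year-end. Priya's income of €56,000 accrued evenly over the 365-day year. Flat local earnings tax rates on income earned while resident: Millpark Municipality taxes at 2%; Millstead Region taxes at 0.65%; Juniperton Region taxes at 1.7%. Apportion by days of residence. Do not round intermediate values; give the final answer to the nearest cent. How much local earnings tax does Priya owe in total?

Millpark Municipality, 1 January – 9 March 2027: 68 days → €56,000 × 2% × 68/365 = €208.6575
Millstead Region, 10 March – 12 August 2027: 156 days → €56,000 × 0.65% × 156/365 = €155.5726
Juniperton Region, 13 August – 31 December 2027: 141 days → €56,000 × 1.7% × 141/365 = €367.7589
Total = €731.9890

€731.99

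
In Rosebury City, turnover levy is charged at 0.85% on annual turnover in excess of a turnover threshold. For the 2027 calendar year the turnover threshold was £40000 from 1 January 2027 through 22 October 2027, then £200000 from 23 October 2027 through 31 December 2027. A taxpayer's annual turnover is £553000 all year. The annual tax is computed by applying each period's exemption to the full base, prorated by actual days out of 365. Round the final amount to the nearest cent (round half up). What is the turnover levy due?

1 January – 22 October 2027: 295 days, exemption £40000 → (£553000 − £40000) × 0.85% × 295/365 = £3524.2397
23 October – 31 December 2027: 70 days, exemption £200000 → (£553000 − £200000) × 0.85% × 70/365 = £575.4384
Total = £4099.6781

£4099.68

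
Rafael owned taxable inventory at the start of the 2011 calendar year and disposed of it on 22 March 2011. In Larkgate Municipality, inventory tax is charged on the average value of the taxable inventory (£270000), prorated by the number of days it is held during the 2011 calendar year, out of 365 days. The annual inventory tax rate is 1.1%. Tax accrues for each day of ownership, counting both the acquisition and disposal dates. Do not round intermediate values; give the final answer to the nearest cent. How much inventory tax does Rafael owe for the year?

Days held (1 January – 22 March 2011): 81 out of 365
Tax = £270000 × 1.1% × 81/365 = £659.0959

£659.10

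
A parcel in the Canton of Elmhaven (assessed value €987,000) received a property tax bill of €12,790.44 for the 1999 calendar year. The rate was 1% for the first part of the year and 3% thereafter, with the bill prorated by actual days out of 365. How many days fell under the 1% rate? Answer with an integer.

Let d = days at the first rate; then 365 − d days at the second rate.
€987,000 × [1%·d + 3%·(365−d)] / 365 = €12,790.44
Solving gives d = 311, so the new rate took effect on 8 November 1999.

311 days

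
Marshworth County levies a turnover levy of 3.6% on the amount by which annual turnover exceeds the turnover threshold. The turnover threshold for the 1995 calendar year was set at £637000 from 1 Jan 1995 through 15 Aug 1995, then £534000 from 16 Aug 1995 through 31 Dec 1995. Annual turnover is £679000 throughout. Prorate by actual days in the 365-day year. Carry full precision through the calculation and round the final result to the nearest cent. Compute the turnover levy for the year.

1 Jan – 15 Aug 1995: 227 days, exemption £637000 → (£679000 − £637000) × 3.6% × 227/365 = £940.3397
16 Aug – 31 Dec 1995: 138 days, exemption £534000 → (£679000 − £534000) × 3.6% × 138/365 = £1973.5890
Total = £2913.9288

£2913.93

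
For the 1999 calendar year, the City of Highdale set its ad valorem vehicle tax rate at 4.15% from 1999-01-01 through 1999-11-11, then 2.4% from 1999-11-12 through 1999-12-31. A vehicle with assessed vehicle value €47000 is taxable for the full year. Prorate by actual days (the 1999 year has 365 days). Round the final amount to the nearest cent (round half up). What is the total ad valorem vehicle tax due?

1999-01-01 to 1999-11-11: 315 days at 4.15% → €47000 × 4.15% × 315/365 = €1683.3082
1999-11-12 to 1999-12-31: 50 days at 2.4% → €47000 × 2.4% × 50/365 = €154.5205
Total = €1837.8288

€1837.83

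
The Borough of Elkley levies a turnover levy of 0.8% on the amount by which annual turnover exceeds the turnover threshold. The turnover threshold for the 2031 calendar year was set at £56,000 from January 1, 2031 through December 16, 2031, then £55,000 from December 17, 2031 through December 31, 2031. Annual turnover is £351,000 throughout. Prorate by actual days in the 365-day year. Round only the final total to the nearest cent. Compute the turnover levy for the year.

£2,360.33

January 1 – December 16, 2031: 350 days, exemption £56,000 → (£351,000 − £56,000) × 0.8% × 350/365 = £2,263.0137
December 17 – December 31, 2031: 15 days, exemption £55,000 → (£351,000 − £55,000) × 0.8% × 15/365 = £97.3151
Total = £2,360.3288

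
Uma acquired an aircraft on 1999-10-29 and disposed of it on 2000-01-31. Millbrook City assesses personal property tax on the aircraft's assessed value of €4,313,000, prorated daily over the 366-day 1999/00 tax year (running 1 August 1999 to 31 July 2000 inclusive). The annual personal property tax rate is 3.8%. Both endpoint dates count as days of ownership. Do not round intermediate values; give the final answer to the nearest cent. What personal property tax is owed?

Days held (1999-10-29 to 2000-01-31): 95 out of 366
Tax = €4,313,000 × 3.8% × 95/366 = €42,540.7923

€42,540.79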